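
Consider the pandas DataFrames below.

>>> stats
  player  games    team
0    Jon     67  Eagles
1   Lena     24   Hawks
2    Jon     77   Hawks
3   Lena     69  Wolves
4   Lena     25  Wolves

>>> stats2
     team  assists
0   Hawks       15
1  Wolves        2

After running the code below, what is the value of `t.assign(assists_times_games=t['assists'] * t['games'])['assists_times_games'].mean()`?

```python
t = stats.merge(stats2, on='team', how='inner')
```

425.75

merge on 'team' (how='inner') → 4 rows:
  player  games    team  assists
0   Lena     24   Hawks       15
1    Jon     77   Hawks       15
2   Lena     69  Wolves        2
3   Lena     25  Wolves        2
add column assists_times_games = t['assists'] * t['games']:
  player  games    team  assists  assists_times_games
0   Lena     24   Hawks       15                  360
1    Jon     77   Hawks       15                 1155
2   Lena     69  Wolves        2                  138
3   Lena     25  Wolves        2                   50
mean of column 'assists_times_games' → 425.75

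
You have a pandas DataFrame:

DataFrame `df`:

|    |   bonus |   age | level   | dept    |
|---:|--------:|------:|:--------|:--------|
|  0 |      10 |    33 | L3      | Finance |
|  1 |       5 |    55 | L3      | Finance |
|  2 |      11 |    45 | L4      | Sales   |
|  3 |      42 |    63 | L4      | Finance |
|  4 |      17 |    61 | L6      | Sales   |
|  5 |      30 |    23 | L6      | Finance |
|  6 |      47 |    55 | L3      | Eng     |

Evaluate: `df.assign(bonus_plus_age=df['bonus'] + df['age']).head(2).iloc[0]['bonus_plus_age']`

add column bonus_plus_age = df['bonus'] + df['age']:
   bonus  age level     dept  bonus_plus_age
0     10   33    L3  Finance              43
1      5   55    L3  Finance              60
2     11   45    L4    Sales              56
3     42   63    L4  Finance             105
4     17   61    L6    Sales              78
5     30   23    L6  Finance              53
6     47   55    L3      Eng             102
take first 2 rows:
   bonus  age level     dept  bonus_plus_age
0     10   33    L3  Finance              43
1      5   55    L3  Finance              60
Taking the value at position 0, column 'bonus_plus_age' gives 43.

43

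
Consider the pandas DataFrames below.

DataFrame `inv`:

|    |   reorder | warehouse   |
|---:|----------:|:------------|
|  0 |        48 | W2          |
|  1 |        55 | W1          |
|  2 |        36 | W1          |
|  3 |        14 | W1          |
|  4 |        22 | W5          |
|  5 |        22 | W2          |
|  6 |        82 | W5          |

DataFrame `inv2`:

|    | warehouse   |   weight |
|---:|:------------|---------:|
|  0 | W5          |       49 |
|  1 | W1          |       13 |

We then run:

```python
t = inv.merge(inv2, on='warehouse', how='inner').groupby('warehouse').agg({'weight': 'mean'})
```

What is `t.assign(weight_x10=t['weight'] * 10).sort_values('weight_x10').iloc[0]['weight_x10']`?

130.0

merge on 'warehouse' (how='inner') → 5 rows:
   reorder warehouse  weight
0       55        W1      13
1       36        W1      13
2       14        W1      13
3       22        W5      49
4       82        W5      49
group by warehouse, mean of weight:
           weight
warehouse        
W1           13.0
W5           49.0
add column weight_x10 = t['weight'] * 10:
           weight  weight_x10
warehouse                    
W1           13.0       130.0
W5           49.0       490.0
sort by weight_x10:
           weight  weight_x10
warehouse                    
W1           13.0       130.0
W5           49.0       490.0
Finally, value at position 0, column 'weight_x10' = 130.0.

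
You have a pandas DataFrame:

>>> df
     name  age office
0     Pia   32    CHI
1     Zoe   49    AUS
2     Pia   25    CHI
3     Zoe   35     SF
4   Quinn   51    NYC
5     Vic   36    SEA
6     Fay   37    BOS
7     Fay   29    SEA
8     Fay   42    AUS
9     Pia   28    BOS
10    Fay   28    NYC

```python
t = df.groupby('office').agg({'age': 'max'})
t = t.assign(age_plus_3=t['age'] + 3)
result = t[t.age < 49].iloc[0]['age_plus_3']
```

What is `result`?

group by office, max of age:
        age
office     
AUS      49
BOS      37
CHI      32
NYC      51
SEA      36
SF       35
add column age_plus_3 = t['age'] + 3:
        age  age_plus_3
office                 
AUS      49          52
BOS      37          40
CHI      32          35
NYC      51          54
SEA      36          39
SF       35          38
filter rows where age < 49:
        age  age_plus_3
office                 
BOS      37          40
CHI      32          35
SEA      36          39
SF       35          38

40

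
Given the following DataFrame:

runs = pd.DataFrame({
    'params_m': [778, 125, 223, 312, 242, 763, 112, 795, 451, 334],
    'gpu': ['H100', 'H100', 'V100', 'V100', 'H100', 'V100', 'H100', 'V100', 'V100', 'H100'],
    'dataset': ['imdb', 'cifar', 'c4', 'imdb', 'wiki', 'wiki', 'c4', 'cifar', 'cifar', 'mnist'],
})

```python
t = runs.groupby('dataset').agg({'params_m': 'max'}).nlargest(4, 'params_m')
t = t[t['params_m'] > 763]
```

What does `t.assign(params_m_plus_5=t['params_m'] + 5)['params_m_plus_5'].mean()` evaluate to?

group by dataset, max of params_m:
         params_m
dataset          
c4            223
cifar         795
imdb          778
mnist         334
wiki          763
take 4 rows with largest params_m:
         params_m
dataset          
cifar         795
imdb          778
wiki          763
mnist         334
filter rows where params_m > 763:
         params_m
dataset          
cifar         795
imdb          778
add column params_m_plus_5 = t['params_m'] + 5:
         params_m  params_m_plus_5
dataset                           
cifar         795              800
imdb          778              783
The mean of column 'params_m_plus_5' is 791.5.

791.5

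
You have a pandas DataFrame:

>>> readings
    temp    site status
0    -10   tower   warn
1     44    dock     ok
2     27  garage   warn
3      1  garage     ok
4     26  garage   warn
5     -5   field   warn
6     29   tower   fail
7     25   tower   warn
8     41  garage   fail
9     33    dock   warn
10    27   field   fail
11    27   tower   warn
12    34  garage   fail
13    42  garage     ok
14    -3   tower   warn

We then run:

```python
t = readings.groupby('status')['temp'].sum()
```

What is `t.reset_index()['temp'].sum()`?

group by status, sum of temp:
status
fail    131
ok       87
warn    120
Name: temp, dtype: int64
reset_index():
  status  temp
0   fail   131
1     ok    87
2   warn   120

338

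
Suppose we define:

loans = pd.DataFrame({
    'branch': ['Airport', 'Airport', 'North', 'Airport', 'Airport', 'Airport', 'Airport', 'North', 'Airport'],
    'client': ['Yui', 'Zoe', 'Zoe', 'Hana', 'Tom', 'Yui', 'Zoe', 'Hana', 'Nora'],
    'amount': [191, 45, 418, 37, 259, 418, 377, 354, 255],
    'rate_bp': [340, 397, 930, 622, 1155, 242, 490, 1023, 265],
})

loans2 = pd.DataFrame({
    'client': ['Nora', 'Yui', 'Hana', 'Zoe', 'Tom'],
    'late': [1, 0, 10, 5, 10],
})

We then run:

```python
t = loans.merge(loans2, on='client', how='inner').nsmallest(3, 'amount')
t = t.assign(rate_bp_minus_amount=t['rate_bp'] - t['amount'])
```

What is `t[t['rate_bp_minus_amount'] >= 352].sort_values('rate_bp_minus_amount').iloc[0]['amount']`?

45

merge on 'client' (how='inner') → 9 rows:
    branch client  amount  rate_bp  late
0  Airport    Yui     191      340     0
1  Airport    Zoe      45      397     5
2    North    Zoe     418      930     5
3  Airport   Hana      37      622    10
4  Airport    Tom     259     1155    10
5  Airport    Yui     418      242     0
6  Airport    Zoe     377      490     5
7    North   Hana     354     1023    10
8  Airport   Nora     255      265     1
take 3 rows with smallest amount:
    branch client  amount  rate_bp  late
3  Airport   Hana      37      622    10
1  Airport    Zoe      45      397     5
0  Airport    Yui     191      340     0
add column rate_bp_minus_amount = t['rate_bp'] - t['amount']:
    branch client  amount  rate_bp  late  rate_bp_minus_amount
3  Airport   Hana      37      622    10                   585
1  Airport    Zoe      45      397     5                   352
0  Airport    Yui     191      340     0                   149
filter rows where rate_bp_minus_amount >= 352:
    branch client  amount  rate_bp  late  rate_bp_minus_amount
3  Airport   Hana      37      622    10                   585
1  Airport    Zoe      45      397     5                   352
sort by rate_bp_minus_amount:
    branch client  amount  rate_bp  late  rate_bp_minus_amount
1  Airport    Zoe      45      397     5                   352
3  Airport   Hana      37      622    10                   585
So iloc[0]['amount'] = 45.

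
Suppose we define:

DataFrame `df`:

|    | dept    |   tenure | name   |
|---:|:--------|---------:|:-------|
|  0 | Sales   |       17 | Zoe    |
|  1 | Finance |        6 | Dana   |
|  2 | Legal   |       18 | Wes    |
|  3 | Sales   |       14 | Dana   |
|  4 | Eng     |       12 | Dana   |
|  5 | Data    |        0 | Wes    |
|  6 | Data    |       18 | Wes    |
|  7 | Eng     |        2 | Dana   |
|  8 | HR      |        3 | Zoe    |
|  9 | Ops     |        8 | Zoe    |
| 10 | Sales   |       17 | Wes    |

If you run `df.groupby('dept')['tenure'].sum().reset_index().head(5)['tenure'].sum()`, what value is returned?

group by dept, sum of tenure:
dept
Data       18
Eng        14
Finance     6
HR          3
Legal      18
Ops         8
Sales      48
Name: tenure, dtype: int64
reset_index():
      dept  tenure
0     Data      18
1      Eng      14
2  Finance       6
3       HR       3
4    Legal      18
5      Ops       8
6    Sales      48
take first 5 rows:
      dept  tenure
0     Data      18
1      Eng      14
2  Finance       6
3       HR       3
4    Legal      18

59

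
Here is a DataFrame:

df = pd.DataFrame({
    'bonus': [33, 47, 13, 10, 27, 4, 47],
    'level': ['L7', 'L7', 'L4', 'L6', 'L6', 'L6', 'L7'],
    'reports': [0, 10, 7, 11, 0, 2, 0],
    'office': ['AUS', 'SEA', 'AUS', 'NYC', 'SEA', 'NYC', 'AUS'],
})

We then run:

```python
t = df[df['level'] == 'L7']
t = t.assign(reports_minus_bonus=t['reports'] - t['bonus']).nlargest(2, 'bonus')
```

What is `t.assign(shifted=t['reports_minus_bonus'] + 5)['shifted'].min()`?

-42

filter rows where level == 'L7':
   bonus level  reports office
0     33    L7        0    AUS
1     47    L7       10    SEA
6     47    L7        0    AUS
add column reports_minus_bonus = t['reports'] - t['bonus']:
   bonus level  reports office  reports_minus_bonus
0     33    L7        0    AUS                  -33
1     47    L7       10    SEA                  -37
6     47    L7        0    AUS                  -47
take 2 rows with largest bonus:
   bonus level  reports office  reports_minus_bonus
1     47    L7       10    SEA                  -37
6     47    L7        0    AUS                  -47
add column shifted = t['reports_minus_bonus'] + 5:
   bonus level  reports office  reports_minus_bonus  shifted
1     47    L7       10    SEA                  -37      -32
6     47    L7        0    AUS                  -47      -42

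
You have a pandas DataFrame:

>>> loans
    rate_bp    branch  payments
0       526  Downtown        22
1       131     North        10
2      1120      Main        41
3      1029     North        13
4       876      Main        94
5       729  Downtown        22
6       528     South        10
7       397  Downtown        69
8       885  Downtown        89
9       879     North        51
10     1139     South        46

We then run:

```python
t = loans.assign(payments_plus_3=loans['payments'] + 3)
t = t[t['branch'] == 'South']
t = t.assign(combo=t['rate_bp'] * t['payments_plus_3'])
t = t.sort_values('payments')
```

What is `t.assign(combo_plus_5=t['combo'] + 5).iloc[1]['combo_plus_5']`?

add column payments_plus_3 = loans['payments'] + 3:
    rate_bp    branch  payments  payments_plus_3
0       526  Downtown        22               25
1       131     North        10               13
2      1120      Main        41               44
3      1029     North        13               16
4       876      Main        94               97
5       729  Downtown        22               25
6       528     South        10               13
7       397  Downtown        69               72
8       885  Downtown        89               92
9       879     North        51               54
10     1139     South        46               49
filter rows where branch == 'South':
    rate_bp branch  payments  payments_plus_3
6       528  South        10               13
10     1139  South        46               49
add column combo = t['rate_bp'] * t['payments_plus_3']:
    rate_bp branch  payments  payments_plus_3  combo
6       528  South        10               13   6864
10     1139  South        46               49  55811
sort by payments:
    rate_bp branch  payments  payments_plus_3  combo
6       528  South        10               13   6864
10     1139  South        46               49  55811
add column combo_plus_5 = t['combo'] + 5:
    rate_bp branch  payments  payments_plus_3  combo  combo_plus_5
6       528  South        10               13   6864          6869
10     1139  South        46               49  55811         55816
So iloc[1]['combo_plus_5'] = 55816.

55816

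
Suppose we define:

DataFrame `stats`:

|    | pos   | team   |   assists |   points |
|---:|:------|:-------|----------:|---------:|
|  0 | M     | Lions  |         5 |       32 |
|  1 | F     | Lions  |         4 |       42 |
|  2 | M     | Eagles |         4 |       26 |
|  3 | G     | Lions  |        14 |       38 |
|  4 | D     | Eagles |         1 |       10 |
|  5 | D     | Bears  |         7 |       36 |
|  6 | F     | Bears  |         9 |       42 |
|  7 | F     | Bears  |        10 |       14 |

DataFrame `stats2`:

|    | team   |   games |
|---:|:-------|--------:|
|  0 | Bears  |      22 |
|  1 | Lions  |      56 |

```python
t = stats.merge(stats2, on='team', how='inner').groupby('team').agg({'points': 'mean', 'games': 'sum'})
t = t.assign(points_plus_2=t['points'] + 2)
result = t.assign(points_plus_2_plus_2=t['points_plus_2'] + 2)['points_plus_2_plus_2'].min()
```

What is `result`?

34.6666666667

merge on 'team' (how='inner') → 6 rows:
  pos   team  assists  points  games
0   M  Lions        5      32     56
1   F  Lions        4      42     56
2   G  Lions       14      38     56
3   D  Bears        7      36     22
4   F  Bears        9      42     22
5   F  Bears       10      14     22
group by team: mean(points), sum(games):
          points  games
team                   
Bears  30.666667     66
Lions  37.333333    168
add column points_plus_2 = t['points'] + 2:
          points  games  points_plus_2
team                                  
Bears  30.666667     66      32.666667
Lions  37.333333    168      39.333333
add column points_plus_2_plus_2 = t['points_plus_2'] + 2:
          points  games  points_plus_2  points_plus_2_plus_2
team                                                        
Bears  30.666667     66      32.666667             34.666667
Lions  37.333333    168      39.333333             41.333333
Taking the min of column 'points_plus_2_plus_2' gives 34.6666666667.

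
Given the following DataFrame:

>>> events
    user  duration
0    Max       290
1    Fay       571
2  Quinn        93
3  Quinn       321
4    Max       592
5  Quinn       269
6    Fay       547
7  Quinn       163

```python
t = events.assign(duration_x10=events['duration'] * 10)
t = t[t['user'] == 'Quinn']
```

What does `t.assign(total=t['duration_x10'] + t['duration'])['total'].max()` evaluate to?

add column duration_x10 = events['duration'] * 10:
    user  duration  duration_x10
0    Max       290          2900
1    Fay       571          5710
2  Quinn        93           930
3  Quinn       321          3210
4    Max       592          5920
5  Quinn       269          2690
6    Fay       547          5470
7  Quinn       163          1630
filter rows where user == 'Quinn':
    user  duration  duration_x10
2  Quinn        93           930
3  Quinn       321          3210
5  Quinn       269          2690
7  Quinn       163          1630
add column total = t['duration_x10'] + t['duration']:
    user  duration  duration_x10  total
2  Quinn        93           930   1023
3  Quinn       321          3210   3531
5  Quinn       269          2690   2959
7  Quinn       163          1630   1793
The max of column 'total' is 3531.

3531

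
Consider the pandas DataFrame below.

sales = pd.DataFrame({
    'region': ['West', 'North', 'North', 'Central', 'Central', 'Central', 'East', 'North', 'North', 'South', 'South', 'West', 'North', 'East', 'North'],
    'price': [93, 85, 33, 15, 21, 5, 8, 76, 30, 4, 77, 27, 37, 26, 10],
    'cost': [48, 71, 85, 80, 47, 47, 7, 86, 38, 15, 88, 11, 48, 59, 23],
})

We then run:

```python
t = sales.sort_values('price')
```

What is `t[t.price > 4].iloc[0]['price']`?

sort by price:
     region  price  cost
9     South      4    15
5   Central      5    47
6      East      8     7
14    North     10    23
3   Central     15    80
4   Central     21    47
13     East     26    59
11     West     27    11
8     North     30    38
2     North     33    85
12    North     37    48
7     North     76    86
10    South     77    88
1     North     85    71
0      West     93    48
filter rows where price > 4:
     region  price  cost
5   Central      5    47
6      East      8     7
14    North     10    23
3   Central     15    80
4   Central     21    47
13     East     26    59
11     West     27    11
8     North     30    38
2     North     33    85
12    North     37    48
7     North     76    86
10    South     77    88
1     North     85    71
0      West     93    48
Reading off the value at position 0, column 'price', we get 5.

5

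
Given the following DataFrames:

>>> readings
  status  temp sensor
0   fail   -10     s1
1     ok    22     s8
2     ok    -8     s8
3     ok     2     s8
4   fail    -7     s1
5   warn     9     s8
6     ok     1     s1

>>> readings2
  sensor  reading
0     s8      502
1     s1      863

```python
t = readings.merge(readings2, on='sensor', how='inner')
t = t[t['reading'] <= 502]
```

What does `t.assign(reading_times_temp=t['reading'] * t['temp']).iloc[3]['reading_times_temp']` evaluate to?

merge on 'sensor' (how='inner') → 7 rows:
  status  temp sensor  reading
0   fail   -10     s1      863
1     ok    22     s8      502
2     ok    -8     s8      502
3     ok     2     s8      502
4   fail    -7     s1      863
5   warn     9     s8      502
6     ok     1     s1      863
filter rows where reading <= 502:
  status  temp sensor  reading
1     ok    22     s8      502
2     ok    -8     s8      502
3     ok     2     s8      502
5   warn     9     s8      502
add column reading_times_temp = t['reading'] * t['temp']:
  status  temp sensor  reading  reading_times_temp
1     ok    22     s8      502               11044
2     ok    -8     s8      502               -4016
3     ok     2     s8      502                1004
5   warn     9     s8      502                4518

4518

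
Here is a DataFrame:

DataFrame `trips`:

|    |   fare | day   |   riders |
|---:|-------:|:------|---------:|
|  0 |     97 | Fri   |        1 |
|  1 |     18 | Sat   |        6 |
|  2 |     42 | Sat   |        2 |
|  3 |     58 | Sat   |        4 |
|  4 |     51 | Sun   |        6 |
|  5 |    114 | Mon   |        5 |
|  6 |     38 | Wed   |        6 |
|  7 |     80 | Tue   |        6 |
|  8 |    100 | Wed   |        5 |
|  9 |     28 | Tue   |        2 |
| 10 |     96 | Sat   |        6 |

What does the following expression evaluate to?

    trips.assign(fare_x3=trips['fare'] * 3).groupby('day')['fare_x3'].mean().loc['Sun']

add column fare_x3 = trips['fare'] * 3:
    fare  day  riders  fare_x3
0     97  Fri       1      291
1     18  Sat       6       54
2     42  Sat       2      126
3     58  Sat       4      174
4     51  Sun       6      153
5    114  Mon       5      342
6     38  Wed       6      114
7     80  Tue       6      240
8    100  Wed       5      300
9     28  Tue       2       84
10    96  Sat       6      288
group by day, mean of fare_x3:
day
Fri    291.0
Mon    342.0
Sat    160.5
Sun    153.0
Tue    162.0
Wed    207.0
Name: fare_x3, dtype: float64

153.0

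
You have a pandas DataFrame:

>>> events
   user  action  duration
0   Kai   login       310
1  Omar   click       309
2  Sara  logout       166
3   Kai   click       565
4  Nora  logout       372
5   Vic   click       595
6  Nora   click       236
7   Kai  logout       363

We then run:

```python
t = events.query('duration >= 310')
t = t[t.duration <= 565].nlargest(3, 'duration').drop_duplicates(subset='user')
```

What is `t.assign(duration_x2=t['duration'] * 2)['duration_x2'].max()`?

1130

filter rows where duration >= 310:
   user  action  duration
0   Kai   login       310
3   Kai   click       565
4  Nora  logout       372
5   Vic   click       595
7   Kai  logout       363
filter rows where duration <= 565:
   user  action  duration
0   Kai   login       310
3   Kai   click       565
4  Nora  logout       372
7   Kai  logout       363
take 3 rows with largest duration:
   user  action  duration
3   Kai   click       565
4  Nora  logout       372
7   Kai  logout       363
drop duplicate user (keep=first):
   user  action  duration
3   Kai   click       565
4  Nora  logout       372
add column duration_x2 = t['duration'] * 2:
   user  action  duration  duration_x2
3   Kai   click       565         1130
4  Nora  logout       372          744
Reading off the max of column 'duration_x2', we get 1130.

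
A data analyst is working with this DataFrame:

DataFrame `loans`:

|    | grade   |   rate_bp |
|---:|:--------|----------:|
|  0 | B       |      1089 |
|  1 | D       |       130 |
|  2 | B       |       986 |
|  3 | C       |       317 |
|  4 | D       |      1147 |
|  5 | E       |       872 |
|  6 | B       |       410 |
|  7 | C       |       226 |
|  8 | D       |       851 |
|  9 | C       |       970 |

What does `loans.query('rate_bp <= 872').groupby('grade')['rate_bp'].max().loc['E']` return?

filter rows where rate_bp <= 872:
  grade  rate_bp
1     D      130
3     C      317
5     E      872
6     B      410
7     C      226
8     D      851
group by grade, max of rate_bp:
grade
B    410
C    317
D    851
E    872
Name: rate_bp, dtype: int64
So loc['E'] = 872.

872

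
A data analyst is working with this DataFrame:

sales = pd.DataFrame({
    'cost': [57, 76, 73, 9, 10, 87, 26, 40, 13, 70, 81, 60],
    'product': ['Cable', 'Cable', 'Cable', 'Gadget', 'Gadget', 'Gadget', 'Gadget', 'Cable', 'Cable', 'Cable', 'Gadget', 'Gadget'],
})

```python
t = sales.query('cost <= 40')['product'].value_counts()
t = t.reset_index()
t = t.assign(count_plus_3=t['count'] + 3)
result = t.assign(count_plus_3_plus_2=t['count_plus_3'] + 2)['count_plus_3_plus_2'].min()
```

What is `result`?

7

filter rows where cost <= 40:
   cost product
3     9  Gadget
4    10  Gadget
6    26  Gadget
7    40   Cable
8    13   Cable
value_counts of product:
product
Gadget    3
Cable     2
Name: count, dtype: int64
reset_index():
  product  count
0  Gadget      3
1   Cable      2
add column count_plus_3 = t['count'] + 3:
  product  count  count_plus_3
0  Gadget      3             6
1   Cable      2             5
add column count_plus_3_plus_2 = t['count_plus_3'] + 2:
  product  count  count_plus_3  count_plus_3_plus_2
0  Gadget      3             6                    8
1   Cable      2             5                    7
Then the min of column 'count_plus_3_plus_2': 7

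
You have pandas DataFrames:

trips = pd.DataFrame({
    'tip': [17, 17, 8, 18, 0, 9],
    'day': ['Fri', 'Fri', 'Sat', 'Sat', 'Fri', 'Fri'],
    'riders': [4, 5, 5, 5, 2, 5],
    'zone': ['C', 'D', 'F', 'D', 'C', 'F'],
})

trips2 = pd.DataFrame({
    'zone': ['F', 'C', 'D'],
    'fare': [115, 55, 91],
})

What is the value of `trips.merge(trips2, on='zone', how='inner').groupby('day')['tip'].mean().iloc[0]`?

merge on 'zone' (how='inner') → 6 rows:
   tip  day  riders zone  fare
0   17  Fri       4    C    55
1   17  Fri       5    D    91
2    8  Sat       5    F   115
3   18  Sat       5    D    91
4    0  Fri       2    C    55
5    9  Fri       5    F   115
group by day, mean of tip:
day
Fri    10.75
Sat    13.00
Name: tip, dtype: float64
Reading off the value at position 0, we get 10.75.

10.75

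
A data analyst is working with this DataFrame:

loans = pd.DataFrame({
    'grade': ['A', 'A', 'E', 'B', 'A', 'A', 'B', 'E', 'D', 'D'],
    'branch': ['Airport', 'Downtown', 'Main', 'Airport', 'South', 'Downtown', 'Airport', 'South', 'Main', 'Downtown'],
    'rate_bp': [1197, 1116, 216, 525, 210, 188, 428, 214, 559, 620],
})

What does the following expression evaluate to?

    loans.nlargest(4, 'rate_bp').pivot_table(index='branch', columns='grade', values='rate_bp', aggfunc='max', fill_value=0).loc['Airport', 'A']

take 4 rows with largest rate_bp:
  grade    branch  rate_bp
0     A   Airport     1197
1     A  Downtown     1116
9     D  Downtown      620
8     D      Main      559
pivot: rows=branch, cols=grade, max(rate_bp):
grade        A    D
branch             
Airport   1197    0
Downtown  1116  620
Main         0  559

1197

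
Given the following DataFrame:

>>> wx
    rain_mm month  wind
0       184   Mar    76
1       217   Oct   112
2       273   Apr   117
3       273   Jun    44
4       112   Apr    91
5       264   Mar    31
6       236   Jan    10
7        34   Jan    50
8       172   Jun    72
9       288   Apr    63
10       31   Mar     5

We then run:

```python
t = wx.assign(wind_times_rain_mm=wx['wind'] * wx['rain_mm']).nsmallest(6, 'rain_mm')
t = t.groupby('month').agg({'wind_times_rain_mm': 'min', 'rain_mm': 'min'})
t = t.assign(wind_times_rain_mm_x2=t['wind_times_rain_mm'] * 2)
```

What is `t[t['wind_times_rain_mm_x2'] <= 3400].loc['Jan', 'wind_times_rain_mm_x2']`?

3400

add column wind_times_rain_mm = wx['wind'] * wx['rain_mm']:
    rain_mm month  wind  wind_times_rain_mm
0       184   Mar    76               13984
1       217   Oct   112               24304
2       273   Apr   117               31941
3       273   Jun    44               12012
4       112   Apr    91               10192
5       264   Mar    31                8184
6       236   Jan    10                2360
7        34   Jan    50                1700
8       172   Jun    72               12384
9       288   Apr    63               18144
10       31   Mar     5                 155
take 6 rows with smallest rain_mm:
    rain_mm month  wind  wind_times_rain_mm
10       31   Mar     5                 155
7        34   Jan    50                1700
4       112   Apr    91               10192
8       172   Jun    72               12384
0       184   Mar    76               13984
1       217   Oct   112               24304
group by month: min(wind_times_rain_mm), min(rain_mm):
       wind_times_rain_mm  rain_mm
month                             
Apr                 10192      112
Jan                  1700       34
Jun                 12384      172
Mar                   155       31
Oct                 24304      217
add column wind_times_rain_mm_x2 = t['wind_times_rain_mm'] * 2:
       wind_times_rain_mm  rain_mm  wind_times_rain_mm_x2
month                                                    
Apr                 10192      112                  20384
Jan                  1700       34                   3400
Jun                 12384      172                  24768
Mar                   155       31                    310
Oct                 24304      217                  48608
filter rows where wind_times_rain_mm_x2 <= 3400:
       wind_times_rain_mm  rain_mm  wind_times_rain_mm_x2
month                                                    
Jan                  1700       34                   3400
Mar                   155       31                    310
Reading off the value at row 'Jan', column 'wind_times_rain_mm_x2', we get 3400.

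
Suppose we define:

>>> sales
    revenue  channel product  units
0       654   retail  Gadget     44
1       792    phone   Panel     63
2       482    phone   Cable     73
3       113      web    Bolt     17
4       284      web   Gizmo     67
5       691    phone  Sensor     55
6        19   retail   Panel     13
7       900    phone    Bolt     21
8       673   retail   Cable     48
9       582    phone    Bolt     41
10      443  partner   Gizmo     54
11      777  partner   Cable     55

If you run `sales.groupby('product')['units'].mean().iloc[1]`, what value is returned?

group by product, mean of units:
product
Bolt      26.333333
Cable     58.666667
Gadget    44.000000
Gizmo     60.500000
Panel     38.000000
Sensor    55.000000
Name: units, dtype: float64

58.6666666667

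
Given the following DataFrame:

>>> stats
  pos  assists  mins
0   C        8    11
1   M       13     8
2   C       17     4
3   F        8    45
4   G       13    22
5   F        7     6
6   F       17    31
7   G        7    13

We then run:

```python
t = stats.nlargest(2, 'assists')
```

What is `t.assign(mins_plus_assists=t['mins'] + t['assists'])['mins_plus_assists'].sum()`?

take 2 rows with largest assists:
  pos  assists  mins
2   C       17     4
6   F       17    31
add column mins_plus_assists = t['mins'] + t['assists']:
  pos  assists  mins  mins_plus_assists
2   C       17     4                 21
6   F       17    31                 48

69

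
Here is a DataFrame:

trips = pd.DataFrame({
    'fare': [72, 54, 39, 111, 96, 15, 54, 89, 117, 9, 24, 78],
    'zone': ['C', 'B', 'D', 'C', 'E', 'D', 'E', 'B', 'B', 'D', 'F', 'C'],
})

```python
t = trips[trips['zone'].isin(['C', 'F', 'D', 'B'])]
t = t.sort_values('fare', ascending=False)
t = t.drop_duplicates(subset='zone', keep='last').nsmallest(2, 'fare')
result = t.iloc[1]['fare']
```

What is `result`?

filter rows where zone in ['C', 'F', 'D', 'B']:
    fare zone
0     72    C
1     54    B
2     39    D
3    111    C
5     15    D
7     89    B
8    117    B
9      9    D
10    24    F
11    78    C
sort by fare descending:
    fare zone
8    117    B
3    111    C
7     89    B
11    78    C
0     72    C
1     54    B
2     39    D
10    24    F
5     15    D
9      9    D
drop duplicate zone (keep=last):
    fare zone
0     72    C
1     54    B
10    24    F
9      9    D
take 2 rows with smallest fare:
    fare zone
9      9    D
10    24    F
value at position 1, column 'fare' → 24

24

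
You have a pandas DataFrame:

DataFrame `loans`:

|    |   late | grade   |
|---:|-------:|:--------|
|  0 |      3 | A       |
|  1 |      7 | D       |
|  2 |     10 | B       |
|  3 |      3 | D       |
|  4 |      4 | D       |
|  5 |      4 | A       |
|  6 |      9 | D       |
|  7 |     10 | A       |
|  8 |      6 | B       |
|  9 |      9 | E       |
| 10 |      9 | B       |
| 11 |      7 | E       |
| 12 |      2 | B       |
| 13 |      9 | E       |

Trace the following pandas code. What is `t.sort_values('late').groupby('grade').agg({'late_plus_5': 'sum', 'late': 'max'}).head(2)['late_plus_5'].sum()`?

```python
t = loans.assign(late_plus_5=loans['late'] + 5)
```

79

add column late_plus_5 = loans['late'] + 5:
    late grade  late_plus_5
0      3     A            8
1      7     D           12
2     10     B           15
3      3     D            8
4      4     D            9
5      4     A            9
6      9     D           14
7     10     A           15
8      6     B           11
9      9     E           14
10     9     B           14
11     7     E           12
12     2     B            7
13     9     E           14
sort by late:
    late grade  late_plus_5
12     2     B            7
0      3     A            8
3      3     D            8
4      4     D            9
5      4     A            9
8      6     B           11
1      7     D           12
11     7     E           12
6      9     D           14
9      9     E           14
10     9     B           14
13     9     E           14
2     10     B           15
7     10     A           15
group by grade: sum(late_plus_5), max(late):
       late_plus_5  late
grade                   
A               32    10
B               47    10
D               43     9
E               40     9
take first 2 rows:
       late_plus_5  late
grade                   
A               32    10
B               47    10
So sum() = 79.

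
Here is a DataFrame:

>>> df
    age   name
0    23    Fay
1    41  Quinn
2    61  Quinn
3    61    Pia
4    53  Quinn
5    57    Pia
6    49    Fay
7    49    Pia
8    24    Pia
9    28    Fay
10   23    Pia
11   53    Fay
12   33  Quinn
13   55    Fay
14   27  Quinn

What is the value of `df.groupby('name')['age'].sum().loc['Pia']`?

214

group by name, sum of age:
name
Fay      208
Pia      214
Quinn    215
Name: age, dtype: int64
The value at index 'Pia' is 214.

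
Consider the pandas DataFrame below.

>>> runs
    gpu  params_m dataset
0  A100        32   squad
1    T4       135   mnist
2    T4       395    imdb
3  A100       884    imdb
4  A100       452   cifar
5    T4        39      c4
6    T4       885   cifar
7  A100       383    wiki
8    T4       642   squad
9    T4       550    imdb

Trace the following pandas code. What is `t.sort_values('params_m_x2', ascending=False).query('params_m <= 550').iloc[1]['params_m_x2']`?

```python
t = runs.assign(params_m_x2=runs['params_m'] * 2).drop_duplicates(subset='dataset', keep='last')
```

add column params_m_x2 = runs['params_m'] * 2:
    gpu  params_m dataset  params_m_x2
0  A100        32   squad           64
1    T4       135   mnist          270
2    T4       395    imdb          790
3  A100       884    imdb         1768
4  A100       452   cifar          904
5    T4        39      c4           78
6    T4       885   cifar         1770
7  A100       383    wiki          766
8    T4       642   squad         1284
9    T4       550    imdb         1100
drop duplicate dataset (keep=last):
    gpu  params_m dataset  params_m_x2
1    T4       135   mnist          270
5    T4        39      c4           78
6    T4       885   cifar         1770
7  A100       383    wiki          766
8    T4       642   squad         1284
9    T4       550    imdb         1100
sort by params_m_x2 descending:
    gpu  params_m dataset  params_m_x2
6    T4       885   cifar         1770
8    T4       642   squad         1284
9    T4       550    imdb         1100
7  A100       383    wiki          766
1    T4       135   mnist          270
5    T4        39      c4           78
filter rows where params_m <= 550:
    gpu  params_m dataset  params_m_x2
9    T4       550    imdb         1100
7  A100       383    wiki          766
1    T4       135   mnist          270
5    T4        39      c4           78
The value at position 1, column 'params_m_x2' is 766.

766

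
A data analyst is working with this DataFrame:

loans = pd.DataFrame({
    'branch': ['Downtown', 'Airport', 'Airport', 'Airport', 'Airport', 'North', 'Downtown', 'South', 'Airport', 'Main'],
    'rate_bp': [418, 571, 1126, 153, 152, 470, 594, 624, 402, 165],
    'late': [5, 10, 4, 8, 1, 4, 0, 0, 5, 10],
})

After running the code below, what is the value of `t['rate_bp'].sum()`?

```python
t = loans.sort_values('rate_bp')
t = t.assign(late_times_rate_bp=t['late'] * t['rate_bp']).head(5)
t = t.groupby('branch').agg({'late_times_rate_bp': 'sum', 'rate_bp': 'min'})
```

sort by rate_bp:
     branch  rate_bp  late
4   Airport      152     1
3   Airport      153     8
9      Main      165    10
8   Airport      402     5
0  Downtown      418     5
5     North      470     4
1   Airport      571    10
6  Downtown      594     0
7     South      624     0
2   Airport     1126     4
add column late_times_rate_bp = t['late'] * t['rate_bp']:
     branch  rate_bp  late  late_times_rate_bp
4   Airport      152     1                 152
3   Airport      153     8                1224
9      Main      165    10                1650
8   Airport      402     5                2010
0  Downtown      418     5                2090
5     North      470     4                1880
1   Airport      571    10                5710
6  Downtown      594     0                   0
7     South      624     0                   0
2   Airport     1126     4                4504
take first 5 rows:
     branch  rate_bp  late  late_times_rate_bp
4   Airport      152     1                 152
3   Airport      153     8                1224
9      Main      165    10                1650
8   Airport      402     5                2010
0  Downtown      418     5                2090
group by branch: sum(late_times_rate_bp), min(rate_bp):
          late_times_rate_bp  rate_bp
branch                               
Airport                 3386      152
Downtown                2090      418
Main                    1650      165

735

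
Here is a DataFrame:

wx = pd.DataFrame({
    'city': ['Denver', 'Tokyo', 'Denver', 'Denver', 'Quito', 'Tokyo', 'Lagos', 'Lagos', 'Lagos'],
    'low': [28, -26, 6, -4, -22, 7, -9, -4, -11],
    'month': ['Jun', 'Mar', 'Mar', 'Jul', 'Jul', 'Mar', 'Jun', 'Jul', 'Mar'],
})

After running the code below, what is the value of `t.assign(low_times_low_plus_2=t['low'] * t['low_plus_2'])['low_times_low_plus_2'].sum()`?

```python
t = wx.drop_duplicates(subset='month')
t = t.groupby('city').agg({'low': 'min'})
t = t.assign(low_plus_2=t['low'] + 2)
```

632

drop duplicate month (keep=first):
     city  low month
0  Denver   28   Jun
1   Tokyo  -26   Mar
3  Denver   -4   Jul
group by city, min of low:
        low
city       
Denver   -4
Tokyo   -26
add column low_plus_2 = t['low'] + 2:
        low  low_plus_2
city                   
Denver   -4          -2
Tokyo   -26         -24
add column low_times_low_plus_2 = t['low'] * t['low_plus_2']:
        low  low_plus_2  low_times_low_plus_2
city                                         
Denver   -4          -2                     8
Tokyo   -26         -24                   624
Reading off the sum of column 'low_times_low_plus_2', we get 632.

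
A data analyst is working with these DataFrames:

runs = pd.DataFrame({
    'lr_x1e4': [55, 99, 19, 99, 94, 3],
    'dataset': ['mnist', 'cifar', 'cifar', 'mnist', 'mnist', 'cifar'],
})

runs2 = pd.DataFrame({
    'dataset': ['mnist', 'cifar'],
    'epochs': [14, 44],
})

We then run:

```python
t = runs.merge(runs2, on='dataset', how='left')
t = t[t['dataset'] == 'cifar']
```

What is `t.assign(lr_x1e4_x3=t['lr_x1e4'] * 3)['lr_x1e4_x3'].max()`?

merge on 'dataset' (how='left') → 6 rows:
   lr_x1e4 dataset  epochs
0       55   mnist      14
1       99   cifar      44
2       19   cifar      44
3       99   mnist      14
4       94   mnist      14
5        3   cifar      44
filter rows where dataset == 'cifar':
   lr_x1e4 dataset  epochs
1       99   cifar      44
2       19   cifar      44
5        3   cifar      44
add column lr_x1e4_x3 = t['lr_x1e4'] * 3:
   lr_x1e4 dataset  epochs  lr_x1e4_x3
1       99   cifar      44         297
2       19   cifar      44          57
5        3   cifar      44           9
Then the max of column 'lr_x1e4_x3': 297

297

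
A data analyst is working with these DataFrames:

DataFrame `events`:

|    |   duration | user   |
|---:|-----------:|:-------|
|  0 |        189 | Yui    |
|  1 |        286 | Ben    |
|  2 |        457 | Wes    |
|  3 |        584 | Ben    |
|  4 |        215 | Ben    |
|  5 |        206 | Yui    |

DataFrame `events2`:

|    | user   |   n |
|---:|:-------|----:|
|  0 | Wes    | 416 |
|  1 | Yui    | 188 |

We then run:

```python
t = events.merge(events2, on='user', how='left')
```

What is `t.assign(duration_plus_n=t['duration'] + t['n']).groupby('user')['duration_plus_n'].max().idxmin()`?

merge on 'user' (how='left') → 6 rows:
   duration user      n
0       189  Yui  188.0
1       286  Ben    NaN
2       457  Wes  416.0
3       584  Ben    NaN
4       215  Ben    NaN
5       206  Yui  188.0
add column duration_plus_n = t['duration'] + t['n']:
   duration user      n  duration_plus_n
0       189  Yui  188.0            377.0
1       286  Ben    NaN              NaN
2       457  Wes  416.0            873.0
3       584  Ben    NaN              NaN
4       215  Ben    NaN              NaN
5       206  Yui  188.0            394.0
group by user, max of duration_plus_n:
user
Ben      NaN
Wes    873.0
Yui    394.0
Name: duration_plus_n, dtype: float64
Then the label with the smallest value: Yui

Yui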